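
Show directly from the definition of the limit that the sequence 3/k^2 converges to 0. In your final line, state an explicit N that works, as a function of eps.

N = (3/eps)^{1/2}

Fix eps > 0. For k ≥ 1, |3/k^2 − 0| = 3/k^2.
3/k^2 < eps ⇔ k^2 > 3/eps ⇔ k > (3/eps)^{1/2}.
Take N = (3/eps)^{1/2}. Then k > N implies 3/k^2 < eps.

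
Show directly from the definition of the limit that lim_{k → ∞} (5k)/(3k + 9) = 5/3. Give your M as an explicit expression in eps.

Suppose eps > 0. For k ≥ 1, |(5k)/(3k + 9) − (5/3)| = |-45|/(3(3k + 9)) = 45/(3(3k + 9)).
Since 3k + 9 ≥ 3k for k ≥ 1, this is ≤ 45/(3·3k) = 5/k.
So |(5k)/(3k + 9) − (5/3)| < eps whenever k > 5/eps.
Take M = 5/eps. If k > M then |(5k)/(3k + 9) − (5/3)| ≤ 5/k < eps.

M = 5/eps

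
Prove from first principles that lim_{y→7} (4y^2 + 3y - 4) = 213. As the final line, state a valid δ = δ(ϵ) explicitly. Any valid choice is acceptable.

δ = min(1, ϵ/63)

Suppose ϵ > 0. We want δ > 0 such that 0 < |y − 7| < δ implies |(4y^2 + 3y - 4) − 213| < ϵ.
(4y^2 + 3y - 4) − 213 = 4y^2 + 3y - 217 = (y − 7)(4y + 31).
So |(4y^2 + 3y - 4) − 213| = |y − 7|·|4y + 31|.
Require δ ≤ 1. Then |y − 7| < 1 gives |y| < 8, and by the triangle inequality |4y + 31| ≤ 4·8 + 31 = 63.
Hence |(4y^2 + 3y - 4) − 213| ≤ 63|y − 7| < ϵ provided |y − 7| < ϵ/63.
Choosing δ = min(1, ϵ/63) ensures both conditions, hence |(4y^2 + 3y - 4) − 213| < ϵ.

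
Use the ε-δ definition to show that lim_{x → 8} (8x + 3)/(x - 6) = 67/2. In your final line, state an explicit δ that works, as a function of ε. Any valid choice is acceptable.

δ = min(1, (2/51)ε)

Let ε > 0 be given. We want δ > 0 with 0 < |x − 8| < δ ⇒ |(8x + 3)/(x - 6) − (67/2)| < ε.
Combining over a common denominator, (8x + 3)/(x - 6) − (67/2) = [(8x + 3)·2 − 67·(x - 6)] / [2·(x - 6)] = -51(x − 8) / (2(x - 6)).
So |(8x + 3)/(x - 6) − (67/2)| = 51|x − 8| / (2·|x − 6|).
Require δ ≤ 1, so |x − 6| ≥ |2| − |x − 8| > 2 − 1 = 1.
Hence |(8x + 3)/(x - 6) − (67/2)| < 51|x − 8|/(2·1) = (51/2)|x − 8|, which is < ε once |x − 8| < (2/51)ε.
Take δ = min(1, (2/51)ε). Then 0 < |x − 8| < δ forces both bounds, so |(8x + 3)/(x - 6) − (67/2)| < ε.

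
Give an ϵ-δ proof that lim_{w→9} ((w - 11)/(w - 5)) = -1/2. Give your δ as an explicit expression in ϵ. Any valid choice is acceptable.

Suppose ϵ > 0. We want δ > 0 with 0 < |w − 9| < δ ⇒ |(w - 11)/(w - 5) + 1/2| < ϵ.
Combining over a common denominator, (w - 11)/(w - 5) + 1/2 = [(w - 11)·4 − (-2)·(w - 5)] / [4·(w - 5)] = 6(w − 9) / (4(w - 5)).
So |(w - 11)/(w - 5) + 1/2| = 6|w − 9| / (4·|w − 5|).
Require δ ≤ 2, so |w − 5| ≥ |4| − |w − 9| > 4 − 2 = 2.
Hence |(w - 11)/(w - 5) + 1/2| < 6|w − 9|/(4·2) = (3/4)|w − 9|, which is < ϵ once |w − 9| < (4/3)ϵ.
Take δ = min(2, (4/3)ϵ). Then 0 < |w − 9| < δ forces both bounds, so |(w - 11)/(w - 5) + 1/2| < ϵ.

δ = min(2, (4/3)ϵ)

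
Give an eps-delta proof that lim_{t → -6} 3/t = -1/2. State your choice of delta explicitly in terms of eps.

Let eps > 0 be given. We seek delta > 0 such that 0 < |t + 6| < delta implies |3/t + 1/2| < eps.
|3/t + 1/2| = 3·|-6 − t|/(6·|t|) = 3|t + 6|/(6|t|).
Require delta ≤ 3 so that |t| > 6 − 3 = 3, hence 6|t| > 18.
Then |3/t + 1/2| < 3|t + 6|/18, which is < eps when |t + 6| < 6eps.
Take delta = min(3, 6eps). Then 0 < |t + 6| < delta gives both |t + 6| < 3 and |t + 6| < 6eps, so |3/t + 1/2| < eps.

delta = min(3, 6eps)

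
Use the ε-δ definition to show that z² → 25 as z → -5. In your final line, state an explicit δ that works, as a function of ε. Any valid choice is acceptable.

Let ε > 0. We seek δ > 0 with 0 < |z + 5| < δ ⇒ |z² − 25| < ε.
Factor: z² − 25 = (z + 5)(z - 5), so |z² − 25| = |z + 5|·|z - 5|.
Restrict δ ≤ 1. Then |z + 5| < 1 gives |z| < 6, so by the triangle inequality |z - 5| ≤ 6 + 5 = 11.
Hence |z² − 25| ≤ 11|z + 5|, which is < ε once |z + 5| < ε/11.
Take δ = min(1, ε/11). If 0 < |z + 5| < δ then both bounds hold and |z² − 25| ≤ 11|z + 5| < 11·(ε/11) = ε.

δ = min(1, ε/11)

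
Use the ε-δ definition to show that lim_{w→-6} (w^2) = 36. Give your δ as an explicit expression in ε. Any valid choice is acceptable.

Suppose ε > 0. We seek δ > 0 with 0 < |w + 6| < δ ⇒ |w^2 − 36| < ε.
Factor: w^2 − 36 = (w + 6)(w - 6), so |w^2 − 36| = |w + 6|·|w - 6|.
Impose δ ≤ 1 so that |w| < 7; then |w - 6| ≤ 13.
Hence |w^2 − 36| ≤ 13|w + 6|, which is < ε once |w + 6| < ε/13.
Take δ = min(1, ε/13). If 0 < |w + 6| < δ then both bounds hold and |w^2 − 36| ≤ 13|w + 6| < 13·(ε/13) = ε.

δ = min(1, ε/13)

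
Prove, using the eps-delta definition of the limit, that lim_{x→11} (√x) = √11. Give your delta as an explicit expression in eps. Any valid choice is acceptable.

delta = min(11, √11·eps)

Let eps > 0. We want delta > 0 such that 0 < |x − 11| < delta implies |√x − √11| < eps.
Rationalise: √x − √11 = (x − 11)/(√x + √11), so |√x − √11| = |x − 11|/(√x + √11).
Restrict delta ≤ 11 so that |x − 11| < 11 forces x > 0, and then √x + √11 > √11.
Hence |√x − √11| < |x − 11|/√11, which is < eps once |x − 11| < √11·eps.
Take delta = min(11, √11·eps). If 0 < |x − 11| < delta then x > 0 and |√x − √11| < |x − 11|/√11 < eps.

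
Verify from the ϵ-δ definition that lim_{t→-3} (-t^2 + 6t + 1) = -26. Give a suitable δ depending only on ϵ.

Suppose ϵ > 0. We want δ > 0 such that 0 < |t + 3| < δ implies |(-t^2 + 6t + 1) + 26| < ϵ.
(-t^2 + 6t + 1) + 26 = -t^2 + 6t + 27 = (t + 3)(-t + 9).
So |(-t^2 + 6t + 1) + 26| = |t + 3|·|-t + 9|.
Assume first that |t + 3| < 2, so |t| < 5. Then |-t + 9| ≤ 5 + 9 = 14.
Hence |(-t^2 + 6t + 1) + 26| ≤ 14|t + 3| < ϵ provided |t + 3| < ϵ/14.
Choosing δ = min(2, ϵ/14) ensures both conditions, hence |(-t^2 + 6t + 1) + 26| < ϵ.

δ = min(2, ϵ/14)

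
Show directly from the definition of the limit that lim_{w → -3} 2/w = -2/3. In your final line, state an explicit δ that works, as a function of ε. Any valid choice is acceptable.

δ = min(3/2, (9/4)ε)

Fix ε > 0. We seek δ > 0 such that 0 < |w + 3| < δ implies |2/w + 2/3| < ε.
|2/w + 2/3| = 2·|-3 − w|/(3·|w|) = 2|w + 3|/(3|w|).
Require δ ≤ 3/2 so that |w| > 3 − 3/2 = 3/2, hence 3|w| > 9/2.
Then |2/w + 2/3| < 2|w + 3|/(9/2), which is < ε when |w + 3| < (9/4)ε.
Take δ = min(3/2, (9/4)ε). Then 0 < |w + 3| < δ gives both |w + 3| < 3/2 and |w + 3| < (9/4)ε, so |2/w + 2/3| < ε.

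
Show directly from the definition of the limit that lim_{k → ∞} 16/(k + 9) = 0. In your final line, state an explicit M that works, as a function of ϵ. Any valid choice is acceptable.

M = 16/ϵ

Suppose ϵ > 0. For k ≥ 1, |16/(k + 9) − 0| = 16/(k + 9) ≤ 16/k.
We need 16/k < ϵ, i.e. k > 16/ϵ.
Take M = 16/ϵ. If k > M then |16/(k + 9)| ≤ 16/k < ϵ.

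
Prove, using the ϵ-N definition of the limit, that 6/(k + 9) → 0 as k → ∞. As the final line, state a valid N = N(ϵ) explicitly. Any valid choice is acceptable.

Let ϵ > 0. For k ≥ 1, |6/(k + 9) − 0| = 6/(k + 9) ≤ 6/k.
We need 6/k < ϵ, i.e. k > 6/ϵ.
Take N = 6/ϵ. If k > N then |6/(k + 9)| ≤ 6/k < ϵ.

N = 6/ϵ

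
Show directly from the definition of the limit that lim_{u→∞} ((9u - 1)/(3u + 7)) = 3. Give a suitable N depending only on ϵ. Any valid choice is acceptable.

N = (22/3)/ϵ

Fix ϵ > 0. We seek N > 0 such that u > N implies |(9u - 1)/(3u + 7) − 3| < ϵ.
(9u - 1)/(3u + 7) − 3 = (3(9u - 1) − 9(3u + 7)) / (3(3u + 7)) = -66/(3(3u + 7)).
For u > 0 we have 3u + 7 > 3u, so |(9u - 1)/(3u + 7) − 3| = 66/(3(3u + 7)) < 66/(3·3u) = (22/3)/u.
Thus |(9u - 1)/(3u + 7) − 3| < ϵ whenever u > (22/3)/ϵ.
Take N = (22/3)/ϵ. If u > N then |(9u - 1)/(3u + 7) − 3| < (22/3)/u < ϵ.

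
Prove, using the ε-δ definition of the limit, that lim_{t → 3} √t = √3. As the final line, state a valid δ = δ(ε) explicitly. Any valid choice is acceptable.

δ = min(3, √3·ε)

Suppose ε > 0. We want δ > 0 such that 0 < |t − 3| < δ implies |√t − √3| < ε.
Rationalise: √t − √3 = (t − 3)/(√t + √3), so |√t − √3| = |t − 3|/(√t + √3).
Restrict δ ≤ 3 so that |t − 3| < 3 forces t > 0, and then √t + √3 > √3.
Hence |√t − √3| < |t − 3|/√3, which is < ε once |t − 3| < √3·ε.
Take δ = min(3, √3·ε). If 0 < |t − 3| < δ then t > 0 and |√t − √3| < |t − 3|/√3 < ε.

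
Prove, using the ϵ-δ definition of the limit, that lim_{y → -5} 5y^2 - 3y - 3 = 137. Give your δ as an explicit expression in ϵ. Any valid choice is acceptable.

δ = min(1, ϵ/58)

Let ϵ > 0 be given. We want δ > 0 such that 0 < |y + 5| < δ implies |(5y^2 - 3y - 3) − 137| < ϵ.
(5y^2 - 3y - 3) − 137 = 5y^2 - 3y - 140 = (y + 5)(5y - 28).
So |(5y^2 - 3y - 3) − 137| = |y + 5|·|5y - 28|.
Require δ ≤ 1. Then |y + 5| < 1 gives |y| < 6, and by the triangle inequality |5y - 28| ≤ 5·6 + 28 = 58.
Hence |(5y^2 - 3y - 3) − 137| ≤ 58|y + 5| < ϵ provided |y + 5| < ϵ/58.
Take δ = min(1, ϵ/58). Then 0 < |y + 5| < δ gives both |y + 5| < 1 and |y + 5| < ϵ/58, so |(5y^2 - 3y - 3) − 137| < ϵ.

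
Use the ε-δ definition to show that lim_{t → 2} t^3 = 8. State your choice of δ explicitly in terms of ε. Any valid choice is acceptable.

Fix ε > 0. We seek δ > 0 with 0 < |t − 2| < δ ⇒ |t^3 − 8| < ε.
Factor: t^3 − 8 = (t − 2)(t^2 + 2t + 4), so |t^3 − 8| = |t − 2|·|t^2 + 2t + 4|.
Restrict δ ≤ 1. Then |t − 2| < 1 gives |t| < 3, so by the triangle inequality |t^2 + 2t + 4| ≤ 3^2 + 2·3 + 4 = 19.
Hence |t^3 − 8| ≤ 19|t − 2|, which is < ε once |t − 2| < ε/19.
Take δ = min(1, ε/19). If 0 < |t − 2| < δ then both bounds hold and |t^3 − 8| ≤ 19|t − 2| < 19·(ε/19) = ε.

δ = min(1, ε/19)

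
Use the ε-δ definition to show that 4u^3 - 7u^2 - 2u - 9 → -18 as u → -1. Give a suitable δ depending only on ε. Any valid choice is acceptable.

Suppose ε > 0. We want δ > 0 such that 0 < |u + 1| < δ implies |(4u^3 - 7u^2 - 2u - 9) + 18| < ε.
(4u^3 - 7u^2 - 2u - 9) + 18 = 4u^3 - 7u^2 - 2u + 9 = (u + 1)(4u^2 - 11u + 9).
So |(4u^3 - 7u^2 - 2u - 9) + 18| = |u + 1|·|4u^2 - 11u + 9|.
Require δ ≤ 2. Then |u + 1| < 2 gives |u| < 3, and by the triangle inequality |4u^2 - 11u + 9| ≤ 4·3^2 + 11·3 + 9 = 78.
Hence |(4u^3 - 7u^2 - 2u - 9) + 18| ≤ 78|u + 1| < ε provided |u + 1| < ε/78.
Choosing δ = min(2, ε/78) ensures both conditions, hence |(4u^3 - 7u^2 - 2u - 9) + 18| < ε.

δ = min(2, ε/78)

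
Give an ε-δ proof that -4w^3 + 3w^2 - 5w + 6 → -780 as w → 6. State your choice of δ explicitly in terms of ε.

δ = min(2, ε/555)

Let ε > 0 be given. We want δ > 0 such that 0 < |w − 6| < δ implies |(-4w^3 + 3w^2 - 5w + 6) + 780| < ε.
(-4w^3 + 3w^2 - 5w + 6) + 780 = -4w^3 + 3w^2 - 5w + 786 = (w − 6)(-4w^2 - 21w - 131).
So |(-4w^3 + 3w^2 - 5w + 6) + 780| = |w − 6|·|-4w^2 - 21w - 131|.
Assume first that |w − 6| < 2, so |w| < 8. Then |-4w^2 - 21w - 131| ≤ 4·8^2 + 21·8 + 131 = 555.
Hence |(-4w^3 + 3w^2 - 5w + 6) + 780| ≤ 555|w − 6| < ε provided |w − 6| < ε/555.
Take δ = min(2, ε/555). Then 0 < |w − 6| < δ gives both |w − 6| < 2 and |w − 6| < ε/555, so |(-4w^3 + 3w^2 - 5w + 6) + 780| < ε.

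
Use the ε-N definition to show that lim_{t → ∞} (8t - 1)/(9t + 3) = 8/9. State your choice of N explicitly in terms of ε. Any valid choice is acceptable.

N = (11/27)/ε

Suppose ε > 0. We seek N > 0 such that t > N implies |(8t - 1)/(9t + 3) − (8/9)| < ε.
(8t - 1)/(9t + 3) − (8/9) = (9(8t - 1) − 8(9t + 3)) / (9(9t + 3)) = -33/(9(9t + 3)).
For t > 0 we have 9t + 3 > 9t, so |(8t - 1)/(9t + 3) − (8/9)| = 33/(9(9t + 3)) < 33/(9·9t) = (11/27)/t.
Thus |(8t - 1)/(9t + 3) − (8/9)| < ε whenever t > (11/27)/ε.
Take N = (11/27)/ε. If t > N then |(8t - 1)/(9t + 3) − (8/9)| < (11/27)/t < ε.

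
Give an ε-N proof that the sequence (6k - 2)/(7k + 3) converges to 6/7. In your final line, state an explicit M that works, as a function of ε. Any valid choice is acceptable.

Let ε > 0 be given. For k ≥ 1, |(6k - 2)/(7k + 3) − (6/7)| = |-32|/(7(7k + 3)) = 32/(7(7k + 3)).
Since 7k + 3 ≥ 7k for k ≥ 1, this is ≤ 32/(7·7k) = (32/49)/k.
So |(6k - 2)/(7k + 3) − (6/7)| < ε whenever k > (32/49)/ε.
Take M = (32/49)/ε. If k > M then |(6k - 2)/(7k + 3) − (6/7)| ≤ (32/49)/k < ε.

M = (32/49)/ε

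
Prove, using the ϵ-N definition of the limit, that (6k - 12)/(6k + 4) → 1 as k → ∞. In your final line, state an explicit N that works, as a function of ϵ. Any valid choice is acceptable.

N = (8/3)/ϵ

Fix ϵ > 0. For k ≥ 1, |(6k - 12)/(6k + 4) − 1| = |-96|/(6(6k + 4)) = 96/(6(6k + 4)).
Since 6k + 4 ≥ 6k for k ≥ 1, this is ≤ 96/(6·6k) = (8/3)/k.
So |(6k - 12)/(6k + 4) − 1| < ϵ whenever k > (8/3)/ϵ.
Take N = (8/3)/ϵ. If k > N then |(6k - 12)/(6k + 4) − 1| ≤ (8/3)/k < ϵ.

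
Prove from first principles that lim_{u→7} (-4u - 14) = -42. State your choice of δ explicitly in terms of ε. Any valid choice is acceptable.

Let ε > 0 be given. We need δ > 0 so that 0 < |u − 7| < δ implies |(-4u - 14) + 42| < ε.
Since (-4u - 14) + 42 = -4(u − 7), we have |(-4u - 14) + 42| = 4|u − 7|.
So 4|u − 7| < ε exactly when |u − 7| < ε/4.
Take δ = ε/4. If 0 < |u − 7| < δ then |(-4u - 14) + 42| = 4|u − 7| < 4·(ε/4) = ε.

δ = ε/4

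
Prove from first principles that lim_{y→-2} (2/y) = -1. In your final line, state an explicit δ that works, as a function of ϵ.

δ = min(1, ϵ)

Suppose ϵ > 0. We seek δ > 0 such that 0 < |y + 2| < δ implies |2/y + 1| < ϵ.
|2/y + 1| = 2·|-2 − y|/(2·|y|) = 2|y + 2|/(2|y|).
Restrict δ ≤ 1. Then |y + 2| < 1 gives |y| > 1, so 2|y| > 2.
Then |2/y + 1| < 2|y + 2|/2, which is < ϵ when |y + 2| < ϵ.
Take δ = min(1, ϵ). Then 0 < |y + 2| < δ gives both |y + 2| < 1 and |y + 2| < ϵ, so |2/y + 1| < ϵ.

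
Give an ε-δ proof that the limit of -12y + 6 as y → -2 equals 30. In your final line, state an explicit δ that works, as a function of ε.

δ = ε/12

Suppose ε > 0. We need δ > 0 so that 0 < |y + 2| < δ implies |(-12y + 6) − 30| < ε.
Since (-12y + 6) − 30 = -12(y + 2), we have |(-12y + 6) − 30| = 12|y + 2|.
Thus it suffices that |y + 2| < ε/12.
Choosing δ = ε/12 gives |(-12y + 6) − 30| = 12|y + 2| < ε whenever |y + 2| < δ.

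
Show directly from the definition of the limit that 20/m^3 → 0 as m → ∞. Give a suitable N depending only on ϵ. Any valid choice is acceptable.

Let ϵ > 0 be given. For m ≥ 1, |20/m^3 − 0| = 20/m^3.
20/m^3 < ϵ ⇔ m^3 > 20/ϵ ⇔ m > (20/ϵ)^{1/3}.
Take N = (20/ϵ)^{1/3}. Then m > N implies 20/m^3 < ϵ.

N = (20/ϵ)^{1/3}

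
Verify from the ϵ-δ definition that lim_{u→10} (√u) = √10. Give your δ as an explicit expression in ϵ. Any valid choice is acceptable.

δ = min(10, √10·ϵ)

Let ϵ > 0 be given. We want δ > 0 such that 0 < |u − 10| < δ implies |√u − √10| < ϵ.
Rationalise: √u − √10 = (u − 10)/(√u + √10), so |√u − √10| = |u − 10|/(√u + √10).
Restrict δ ≤ 10 so that |u − 10| < 10 forces u > 0, and then √u + √10 > √10.
Hence |√u − √10| < |u − 10|/√10, which is < ϵ once |u − 10| < √10·ϵ.
Take δ = min(10, √10·ϵ). If 0 < |u − 10| < δ then u > 0 and |√u − √10| < |u − 10|/√10 < ϵ.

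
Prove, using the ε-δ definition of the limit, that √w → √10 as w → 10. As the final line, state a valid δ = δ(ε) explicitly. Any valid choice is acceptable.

Let ε > 0 be given. We want δ > 0 such that 0 < |w − 10| < δ implies |√w − √10| < ε.
Rationalise: √w − √10 = (w − 10)/(√w + √10), so |√w − √10| = |w − 10|/(√w + √10).
Restrict δ ≤ 10 so that |w − 10| < 10 forces w > 0, and then √w + √10 > √10.
Hence |√w − √10| < |w − 10|/√10, which is < ε once |w − 10| < √10·ε.
Take δ = min(10, √10·ε). If 0 < |w − 10| < δ then w > 0 and |√w − √10| < |w − 10|/√10 < ε.

δ = min(10, √10·ε)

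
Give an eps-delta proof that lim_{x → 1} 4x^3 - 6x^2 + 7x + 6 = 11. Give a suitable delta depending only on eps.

Fix eps > 0. We want delta > 0 such that 0 < |x − 1| < delta implies |(4x^3 - 6x^2 + 7x + 6) − 11| < eps.
(4x^3 - 6x^2 + 7x + 6) − 11 = 4x^3 - 6x^2 + 7x - 5 = (x − 1)(4x^2 - 2x + 5).
So |(4x^3 - 6x^2 + 7x + 6) − 11| = |x − 1|·|4x^2 - 2x + 5|.
Require delta ≤ 1. Then |x − 1| < 1 gives |x| < 2, and by the triangle inequality |4x^2 - 2x + 5| ≤ 4·2^2 + 2·2 + 5 = 25.
Hence |(4x^3 - 6x^2 + 7x + 6) − 11| ≤ 25|x − 1| < eps provided |x − 1| < eps/25.
Take delta = min(1, eps/25). Then 0 < |x − 1| < delta gives both |x − 1| < 1 and |x − 1| < eps/25, so |(4x^3 - 6x^2 + 7x + 6) − 11| < eps.

delta = min(1, eps/25)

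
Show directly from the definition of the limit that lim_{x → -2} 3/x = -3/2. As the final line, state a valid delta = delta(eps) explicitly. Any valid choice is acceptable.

Fix eps > 0. We seek delta > 0 such that 0 < |x + 2| < delta implies |3/x + 3/2| < eps.
|3/x + 3/2| = 3·|-2 − x|/(2·|x|) = 3|x + 2|/(2|x|).
Restrict delta ≤ 1. Then |x + 2| < 1 gives |x| > 1, so 2|x| > 2.
Then |3/x + 3/2| < 3|x + 2|/2, which is < eps when |x + 2| < (2/3)eps.
Take delta = min(1, (2/3)eps). Then 0 < |x + 2| < delta gives both |x + 2| < 1 and |x + 2| < (2/3)eps, so |3/x + 3/2| < eps.

delta = min(1, (2/3)eps)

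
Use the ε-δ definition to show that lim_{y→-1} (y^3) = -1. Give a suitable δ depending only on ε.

Let ε > 0 be given. We seek δ > 0 with 0 < |y + 1| < δ ⇒ |y^3 + 1| < ε.
Factor: y^3 + 1 = (y + 1)(y^2 - y + 1), so |y^3 + 1| = |y + 1|·|y^2 - y + 1|.
Restrict δ ≤ 1. Then |y + 1| < 1 gives |y| < 2, so by the triangle inequality |y^2 - y + 1| ≤ 2^2 + 2 + 1 = 7.
Hence |y^3 + 1| ≤ 7|y + 1|, which is < ε once |y + 1| < ε/7.
Take δ = min(1, ε/7). If 0 < |y + 1| < δ then both bounds hold and |y^3 + 1| ≤ 7|y + 1| < 7·(ε/7) = ε.

δ = min(1, ε/7)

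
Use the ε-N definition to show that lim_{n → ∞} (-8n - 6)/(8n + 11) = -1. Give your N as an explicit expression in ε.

N = (5/8)/ε

Fix ε > 0. For n ≥ 1, |(-8n - 6)/(8n + 11) + 1| = |40|/(8(8n + 11)) = 40/(8(8n + 11)).
Since 8n + 11 ≥ 8n for n ≥ 1, this is ≤ 40/(8·8n) = (5/8)/n.
So |(-8n - 6)/(8n + 11) + 1| < ε whenever n > (5/8)/ε.
Take N = (5/8)/ε. If n > N then |(-8n - 6)/(8n + 11) + 1| ≤ (5/8)/n < ε.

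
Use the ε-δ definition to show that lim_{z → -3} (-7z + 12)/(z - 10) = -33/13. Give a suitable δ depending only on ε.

Let ε > 0 be given. We want δ > 0 with 0 < |z + 3| < δ ⇒ |(-7z + 12)/(z - 10) + 33/13| < ε.
Combining over a common denominator, (-7z + 12)/(z - 10) + 33/13 = [(-7z + 12)·(-13) − 33·(z - 10)] / [(-13)·(z - 10)] = 58(z + 3) / ((-13)(z - 10)).
So |(-7z + 12)/(z - 10) + 33/13| = 58|z + 3| / (13·|z − 10|).
Restrict δ ≤ 13/2. Then |z + 3| < 13/2 gives |z − 10| = |(z + 3) + (-13)| ≥ 13 − 13/2 = 13/2.
Hence |(-7z + 12)/(z - 10) + 33/13| < 58|z + 3|/(13·(13/2)) = (116/169)|z + 3|, which is < ε once |z + 3| < (169/116)ε.
Take δ = min(13/2, (169/116)ε). Then 0 < |z + 3| < δ forces both bounds, so |(-7z + 12)/(z - 10) + 33/13| < ε.

δ = min(13/2, (169/116)ε)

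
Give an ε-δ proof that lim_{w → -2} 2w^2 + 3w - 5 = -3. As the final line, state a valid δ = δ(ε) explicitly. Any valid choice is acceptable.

Fix ε > 0. We want δ > 0 such that 0 < |w + 2| < δ implies |(2w^2 + 3w - 5) + 3| < ε.
(2w^2 + 3w - 5) + 3 = 2w^2 + 3w - 2 = (w + 2)(2w - 1).
So |(2w^2 + 3w - 5) + 3| = |w + 2|·|2w - 1|.
Assume first that |w + 2| < 1, so |w| < 3. Then |2w - 1| ≤ 2·3 + 1 = 7.
Hence |(2w^2 + 3w - 5) + 3| ≤ 7|w + 2| < ε provided |w + 2| < ε/7.
Take δ = min(1, ε/7). Then 0 < |w + 2| < δ gives both |w + 2| < 1 and |w + 2| < ε/7, so |(2w^2 + 3w - 5) + 3| < ε.

δ = min(1, ε/7)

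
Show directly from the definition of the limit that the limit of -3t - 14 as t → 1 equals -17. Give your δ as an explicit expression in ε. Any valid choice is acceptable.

δ = ε/3

Suppose ε > 0. We need δ > 0 so that 0 < |t − 1| < δ implies |(-3t - 14) + 17| < ε.
|(-3t - 14) + 17| = |-3t + 3| = 3|t − 1|.
So 3|t − 1| < ε exactly when |t − 1| < ε/3.
Take δ = ε/3. If 0 < |t − 1| < δ then |(-3t - 14) + 17| = 3|t − 1| < 3·(ε/3) = ε.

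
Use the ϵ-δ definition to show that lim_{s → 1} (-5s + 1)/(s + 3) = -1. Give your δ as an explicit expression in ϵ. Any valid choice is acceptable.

Let ϵ > 0 be given. We want δ > 0 with 0 < |s − 1| < δ ⇒ |(-5s + 1)/(s + 3) + 1| < ϵ.
Combining over a common denominator, (-5s + 1)/(s + 3) + 1 = [(-5s + 1)·4 − (-4)·(s + 3)] / [4·(s + 3)] = -16(s − 1) / (4(s + 3)).
So |(-5s + 1)/(s + 3) + 1| = 16|s − 1| / (4·|s + 3|).
Restrict δ ≤ 2. Then |s − 1| < 2 gives |s + 3| = |(s − 1) + 4| ≥ 4 − 2 = 2.
Hence |(-5s + 1)/(s + 3) + 1| < 16|s − 1|/(4·2) = 2|s − 1|, which is < ϵ once |s − 1| < (1/2)ϵ.
Take δ = min(2, (1/2)ϵ). Then 0 < |s − 1| < δ forces both bounds, so |(-5s + 1)/(s + 3) + 1| < ϵ.

δ = min(2, (1/2)ϵ)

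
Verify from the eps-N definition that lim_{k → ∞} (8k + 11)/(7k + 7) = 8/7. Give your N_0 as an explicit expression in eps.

N_0 = (3/7)/eps

Let eps > 0. For k ≥ 1, |(8k + 11)/(7k + 7) − (8/7)| = |21|/(7(7k + 7)) = 21/(7(7k + 7)).
Since 7k + 7 ≥ 7k for k ≥ 1, this is ≤ 21/(7·7k) = (3/7)/k.
So |(8k + 11)/(7k + 7) − (8/7)| < eps whenever k > (3/7)/eps.
Take N_0 = (3/7)/eps. If k > N_0 then |(8k + 11)/(7k + 7) − (8/7)| ≤ (3/7)/k < eps.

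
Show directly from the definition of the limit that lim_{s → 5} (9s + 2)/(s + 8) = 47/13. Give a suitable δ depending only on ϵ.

δ = min(13/2, (169/140)ϵ)

Fix ϵ > 0. We want δ > 0 with 0 < |s − 5| < δ ⇒ |(9s + 2)/(s + 8) − (47/13)| < ϵ.
Combining over a common denominator, (9s + 2)/(s + 8) − (47/13) = [(9s + 2)·13 − 47·(s + 8)] / [13·(s + 8)] = 70(s − 5) / (13(s + 8)).
So |(9s + 2)/(s + 8) − (47/13)| = 70|s − 5| / (13·|s + 8|).
Require δ ≤ 13/2, so |s + 8| ≥ |13| − |s − 5| > 13 − 13/2 = 13/2.
Hence |(9s + 2)/(s + 8) − (47/13)| < 70|s − 5|/(13·(13/2)) = (140/169)|s − 5|, which is < ϵ once |s − 5| < (169/140)ϵ.
Take δ = min(13/2, (169/140)ϵ). Then 0 < |s − 5| < δ forces both bounds, so |(9s + 2)/(s + 8) − (47/13)| < ϵ.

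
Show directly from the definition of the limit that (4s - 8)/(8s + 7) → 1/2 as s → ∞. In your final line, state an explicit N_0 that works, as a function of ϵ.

N_0 = (23/16)/ϵ

Suppose ϵ > 0. We seek N_0 > 0 such that s > N_0 implies |(4s - 8)/(8s + 7) − (1/2)| < ϵ.
(4s - 8)/(8s + 7) − (1/2) = (8(4s - 8) − 4(8s + 7)) / (8(8s + 7)) = -92/(8(8s + 7)).
For s > 0 we have 8s + 7 > 8s, so |(4s - 8)/(8s + 7) − (1/2)| = 92/(8(8s + 7)) < 92/(8·8s) = (23/16)/s.
Thus |(4s - 8)/(8s + 7) − (1/2)| < ϵ whenever s > (23/16)/ϵ.
Take N_0 = (23/16)/ϵ. If s > N_0 then |(4s - 8)/(8s + 7) − (1/2)| < (23/16)/s < ϵ.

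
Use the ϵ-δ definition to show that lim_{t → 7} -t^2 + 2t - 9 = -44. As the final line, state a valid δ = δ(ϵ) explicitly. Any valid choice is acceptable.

δ = min(1, ϵ/13)

Fix ϵ > 0. We want δ > 0 such that 0 < |t − 7| < δ implies |(-t^2 + 2t - 9) + 44| < ϵ.
(-t^2 + 2t - 9) + 44 = -t^2 + 2t + 35 = (t − 7)(-t - 5).
So |(-t^2 + 2t - 9) + 44| = |t − 7|·|-t - 5|.
Assume first that |t − 7| < 1, so |t| < 8. Then |-t - 5| ≤ 8 + 5 = 13.
Hence |(-t^2 + 2t - 9) + 44| ≤ 13|t − 7| < ϵ provided |t − 7| < ϵ/13.
Choosing δ = min(1, ϵ/13) ensures both conditions, hence |(-t^2 + 2t - 9) + 44| < ϵ.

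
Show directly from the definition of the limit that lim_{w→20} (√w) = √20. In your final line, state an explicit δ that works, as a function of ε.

Suppose ε > 0. We want δ > 0 such that 0 < |w − 20| < δ implies |√w − √20| < ε.
Rationalise: √w − √20 = (w − 20)/(√w + √20), so |√w − √20| = |w − 20|/(√w + √20).
Restrict δ ≤ 20 so that |w − 20| < 20 forces w > 0, and then √w + √20 > √20.
Hence |√w − √20| < |w − 20|/√20, which is < ε once |w − 20| < √20·ε.
Take δ = min(20, √20·ε). If 0 < |w − 20| < δ then w > 0 and |√w − √20| < |w − 20|/√20 < ε.

δ = min(20, √20·ε)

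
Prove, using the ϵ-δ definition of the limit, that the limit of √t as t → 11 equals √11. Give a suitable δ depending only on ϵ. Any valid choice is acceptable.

δ = min(11, √11·ϵ)

Let ϵ > 0 be given. We want δ > 0 such that 0 < |t − 11| < δ implies |√t − √11| < ϵ.
Rationalise: √t − √11 = (t − 11)/(√t + √11), so |√t − √11| = |t − 11|/(√t + √11).
Restrict δ ≤ 11 so that |t − 11| < 11 forces t > 0, and then √t + √11 > √11.
Hence |√t − √11| < |t − 11|/√11, which is < ϵ once |t − 11| < √11·ϵ.
Take δ = min(11, √11·ϵ). If 0 < |t − 11| < δ then t > 0 and |√t − √11| < |t − 11|/√11 < ϵ.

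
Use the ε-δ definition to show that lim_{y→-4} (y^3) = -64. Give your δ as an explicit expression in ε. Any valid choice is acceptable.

Let ε > 0 be given. We seek δ > 0 with 0 < |y + 4| < δ ⇒ |y^3 + 64| < ε.
Factor: y^3 + 64 = (y + 4)(y^2 - 4y + 16), so |y^3 + 64| = |y + 4|·|y^2 - 4y + 16|.
Impose δ ≤ 1 so that |y| < 5; then |y^2 - 4y + 16| ≤ 61.
Hence |y^3 + 64| ≤ 61|y + 4|, which is < ε once |y + 4| < ε/61.
Take δ = min(1, ε/61). If 0 < |y + 4| < δ then both bounds hold and |y^3 + 64| ≤ 61|y + 4| < 61·(ε/61) = ε.

δ = min(1, ε/61)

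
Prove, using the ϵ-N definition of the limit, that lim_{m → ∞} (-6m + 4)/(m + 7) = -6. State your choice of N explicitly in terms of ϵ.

Let ϵ > 0 be given. For m ≥ 1, |(-6m + 4)/(m + 7) + 6| = |46|/((m + 7)) = 46/((m + 7)).
Since m + 7 ≥ m for m ≥ 1, this is ≤ 46/(m) = 46/m.
So |(-6m + 4)/(m + 7) + 6| < ϵ whenever m > 46/ϵ.
Take N = 46/ϵ. If m > N then |(-6m + 4)/(m + 7) + 6| ≤ 46/m < ϵ.

N = 46/ϵ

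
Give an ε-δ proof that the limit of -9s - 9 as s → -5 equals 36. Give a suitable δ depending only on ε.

δ = ε/9

Let ε > 0. We need δ > 0 so that 0 < |s + 5| < δ implies |(-9s - 9) − 36| < ε.
|(-9s - 9) − 36| = |-9s - 45| = 9|s + 5|.
Thus it suffices that |s + 5| < ε/9.
Take δ = ε/9. If 0 < |s + 5| < δ then |(-9s - 9) − 36| = 9|s + 5| < 9·(ε/9) = ε.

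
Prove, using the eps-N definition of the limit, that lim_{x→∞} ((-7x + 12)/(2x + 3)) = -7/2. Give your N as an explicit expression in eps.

N = (45/4)/eps

Fix eps > 0. We seek N > 0 such that x > N implies |(-7x + 12)/(2x + 3) + 7/2| < eps.
(-7x + 12)/(2x + 3) + 7/2 = (2(-7x + 12) − (-7)(2x + 3)) / (2(2x + 3)) = 45/(2(2x + 3)).
For x > 0 we have 2x + 3 > 2x, so |(-7x + 12)/(2x + 3) + 7/2| = 45/(2(2x + 3)) < 45/(2·2x) = (45/4)/x.
Thus |(-7x + 12)/(2x + 3) + 7/2| < eps whenever x > (45/4)/eps.
Take N = (45/4)/eps. If x > N then |(-7x + 12)/(2x + 3) + 7/2| < (45/4)/x < eps.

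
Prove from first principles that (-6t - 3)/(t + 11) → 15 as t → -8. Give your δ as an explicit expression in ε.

Suppose ε > 0. We want δ > 0 with 0 < |t + 8| < δ ⇒ |(-6t - 3)/(t + 11) − 15| < ε.
Combining over a common denominator, (-6t - 3)/(t + 11) − 15 = [(-6t - 3)·3 − 45·(t + 11)] / [3·(t + 11)] = -63(t + 8) / (3(t + 11)).
So |(-6t - 3)/(t + 11) − 15| = 63|t + 8| / (3·|t + 11|).
Restrict δ ≤ 3/2. Then |t + 8| < 3/2 gives |t + 11| = |(t + 8) + 3| ≥ 3 − 3/2 = 3/2.
Hence |(-6t - 3)/(t + 11) − 15| < 63|t + 8|/(3·(3/2)) = 14|t + 8|, which is < ε once |t + 8| < (1/14)ε.
Take δ = min(3/2, (1/14)ε). Then 0 < |t + 8| < δ forces both bounds, so |(-6t - 3)/(t + 11) − 15| < ε.

δ = min(3/2, (1/14)ε)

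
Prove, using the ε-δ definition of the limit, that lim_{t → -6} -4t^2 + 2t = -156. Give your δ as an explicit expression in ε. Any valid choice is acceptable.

Let ε > 0. We want δ > 0 such that 0 < |t + 6| < δ implies |(-4t^2 + 2t) + 156| < ε.
(-4t^2 + 2t) + 156 = -4t^2 + 2t + 156 = (t + 6)(-4t + 26).
So |(-4t^2 + 2t) + 156| = |t + 6|·|-4t + 26|.
Require δ ≤ 2. Then |t + 6| < 2 gives |t| < 8, and by the triangle inequality |-4t + 26| ≤ 4·8 + 26 = 58.
Hence |(-4t^2 + 2t) + 156| ≤ 58|t + 6| < ε provided |t + 6| < ε/58.
Take δ = min(2, ε/58). Then 0 < |t + 6| < δ gives both |t + 6| < 2 and |t + 6| < ε/58, so |(-4t^2 + 2t) + 156| < ε.

δ = min(2, ε/58)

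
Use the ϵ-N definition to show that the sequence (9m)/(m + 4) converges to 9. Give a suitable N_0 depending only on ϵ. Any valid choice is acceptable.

Let ϵ > 0. For m ≥ 1, |(9m)/(m + 4) − 9| = |-36|/((m + 4)) = 36/((m + 4)).
Since m + 4 ≥ m for m ≥ 1, this is ≤ 36/(m) = 36/m.
So |(9m)/(m + 4) − 9| < ϵ whenever m > 36/ϵ.
Take N_0 = 36/ϵ. If m > N_0 then |(9m)/(m + 4) − 9| ≤ 36/m < ϵ.

N_0 = 36/ϵ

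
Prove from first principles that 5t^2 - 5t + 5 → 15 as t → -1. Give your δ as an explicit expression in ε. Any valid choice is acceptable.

Let ε > 0 be given. We want δ > 0 such that 0 < |t + 1| < δ implies |(5t^2 - 5t + 5) − 15| < ε.
(5t^2 - 5t + 5) − 15 = 5t^2 - 5t - 10 = (t + 1)(5t - 10).
So |(5t^2 - 5t + 5) − 15| = |t + 1|·|5t - 10|.
Assume first that |t + 1| < 2, so |t| < 3. Then |5t - 10| ≤ 5·3 + 10 = 25.
Hence |(5t^2 - 5t + 5) − 15| ≤ 25|t + 1| < ε provided |t + 1| < ε/25.
Choosing δ = min(2, ε/25) ensures both conditions, hence |(5t^2 - 5t + 5) − 15| < ε.

δ = min(2, ε/25)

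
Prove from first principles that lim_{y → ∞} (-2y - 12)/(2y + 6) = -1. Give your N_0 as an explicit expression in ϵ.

N_0 = 3/ϵ

Let ϵ > 0. We seek N_0 > 0 such that y > N_0 implies |(-2y - 12)/(2y + 6) + 1| < ϵ.
(-2y - 12)/(2y + 6) + 1 = (2(-2y - 12) − (-2)(2y + 6)) / (2(2y + 6)) = -12/(2(2y + 6)).
For y > 0 we have 2y + 6 > 2y, so |(-2y - 12)/(2y + 6) + 1| = 12/(2(2y + 6)) < 12/(2·2y) = 3/y.
Thus |(-2y - 12)/(2y + 6) + 1| < ϵ whenever y > 3/ϵ.
Take N_0 = 3/ϵ. If y > N_0 then |(-2y - 12)/(2y + 6) + 1| < 3/y < ϵ.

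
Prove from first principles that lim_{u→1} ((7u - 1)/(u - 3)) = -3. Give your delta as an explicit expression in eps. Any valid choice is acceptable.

Let eps > 0 be given. We want delta > 0 with 0 < |u − 1| < delta ⇒ |(7u - 1)/(u - 3) + 3| < eps.
Combining over a common denominator, (7u - 1)/(u - 3) + 3 = [(7u - 1)·(-2) − 6·(u - 3)] / [(-2)·(u - 3)] = -20(u − 1) / ((-2)(u - 3)).
So |(7u - 1)/(u - 3) + 3| = 20|u − 1| / (2·|u − 3|).
Restrict delta ≤ 1. Then |u − 1| < 1 gives |u − 3| = |(u − 1) + (-2)| ≥ 2 − 1 = 1.
Hence |(7u - 1)/(u - 3) + 3| < 20|u − 1|/(2·1) = 10|u − 1|, which is < eps once |u − 1| < (1/10)eps.
Take delta = min(1, (1/10)eps). Then 0 < |u − 1| < delta forces both bounds, so |(7u - 1)/(u - 3) + 3| < eps.

delta = min(1, (1/10)eps)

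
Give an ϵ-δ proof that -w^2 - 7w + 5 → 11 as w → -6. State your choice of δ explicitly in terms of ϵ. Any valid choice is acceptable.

δ = min(1, ϵ/8)

Suppose ϵ > 0. We want δ > 0 such that 0 < |w + 6| < δ implies |(-w^2 - 7w + 5) − 11| < ϵ.
(-w^2 - 7w + 5) − 11 = -w^2 - 7w - 6 = (w + 6)(-w - 1).
So |(-w^2 - 7w + 5) − 11| = |w + 6|·|-w - 1|.
Assume first that |w + 6| < 1, so |w| < 7. Then |-w - 1| ≤ 7 + 1 = 8.
Hence |(-w^2 - 7w + 5) − 11| ≤ 8|w + 6| < ϵ provided |w + 6| < ϵ/8.
Choosing δ = min(1, ϵ/8) ensures both conditions, hence |(-w^2 - 7w + 5) − 11| < ϵ.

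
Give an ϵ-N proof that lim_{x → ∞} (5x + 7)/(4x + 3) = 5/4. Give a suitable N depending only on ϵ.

N = (13/16)/ϵ

Let ϵ > 0. We seek N > 0 such that x > N implies |(5x + 7)/(4x + 3) − (5/4)| < ϵ.
(5x + 7)/(4x + 3) − (5/4) = (4(5x + 7) − 5(4x + 3)) / (4(4x + 3)) = 13/(4(4x + 3)).
For x > 0 we have 4x + 3 > 4x, so |(5x + 7)/(4x + 3) − (5/4)| = 13/(4(4x + 3)) < 13/(4·4x) = (13/16)/x.
Thus |(5x + 7)/(4x + 3) − (5/4)| < ϵ whenever x > (13/16)/ϵ.
Take N = (13/16)/ϵ. If x > N then |(5x + 7)/(4x + 3) − (5/4)| < (13/16)/x < ϵ.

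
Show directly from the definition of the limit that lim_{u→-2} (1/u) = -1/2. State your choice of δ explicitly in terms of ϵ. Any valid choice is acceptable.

Fix ϵ > 0. We seek δ > 0 such that 0 < |u + 2| < δ implies |1/u + 1/2| < ϵ.
|1/u + 1/2| = |-2 − u|/(2·|u|) = |u + 2|/(2|u|).
Restrict δ ≤ 1. Then |u + 2| < 1 gives |u| > 1, so 2|u| > 2.
Then |1/u + 1/2| < |u + 2|/2, which is < ϵ when |u + 2| < 2ϵ.
Take δ = min(1, 2ϵ). Then 0 < |u + 2| < δ gives both |u + 2| < 1 and |u + 2| < 2ϵ, so |1/u + 1/2| < ϵ.

δ = min(1, 2ϵ)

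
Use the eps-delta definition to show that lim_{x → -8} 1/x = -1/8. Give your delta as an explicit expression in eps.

Suppose eps > 0. We seek delta > 0 such that 0 < |x + 8| < delta implies |1/x + 1/8| < eps.
|1/x + 1/8| = |-8 − x|/(8·|x|) = |x + 8|/(8|x|).
Restrict delta ≤ 4. Then |x + 8| < 4 gives |x| > 4, so 8|x| > 32.
Then |1/x + 1/8| < |x + 8|/32, which is < eps when |x + 8| < 32eps.
Take delta = min(4, 32eps). Then 0 < |x + 8| < delta gives both |x + 8| < 4 and |x + 8| < 32eps, so |1/x + 1/8| < eps.

delta = min(4, 32eps)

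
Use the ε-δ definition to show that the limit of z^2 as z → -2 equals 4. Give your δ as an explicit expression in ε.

Let ε > 0 be given. We seek δ > 0 with 0 < |z + 2| < δ ⇒ |z^2 − 4| < ε.
Factor: z^2 − 4 = (z + 2)(z - 2), so |z^2 − 4| = |z + 2|·|z - 2|.
Restrict δ ≤ 2. Then |z + 2| < 2 gives |z| < 4, so by the triangle inequality |z - 2| ≤ 4 + 2 = 6.
Hence |z^2 − 4| ≤ 6|z + 2|, which is < ε once |z + 2| < ε/6.
Take δ = min(2, ε/6). If 0 < |z + 2| < δ then both bounds hold and |z^2 − 4| ≤ 6|z + 2| < 6·(ε/6) = ε.

δ = min(2, ε/6)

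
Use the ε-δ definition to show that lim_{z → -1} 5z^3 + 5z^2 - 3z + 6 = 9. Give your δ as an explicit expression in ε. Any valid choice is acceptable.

Let ε > 0. We want δ > 0 such that 0 < |z + 1| < δ implies |(5z^3 + 5z^2 - 3z + 6) − 9| < ε.
(5z^3 + 5z^2 - 3z + 6) − 9 = 5z^3 + 5z^2 - 3z - 3 = (z + 1)(5z^2 - 3).
So |(5z^3 + 5z^2 - 3z + 6) − 9| = |z + 1|·|5z^2 - 3|.
Assume first that |z + 1| < 2, so |z| < 3. Then |5z^2 - 3| ≤ 5·3^2 + 3 = 48.
Hence |(5z^3 + 5z^2 - 3z + 6) − 9| ≤ 48|z + 1| < ε provided |z + 1| < ε/48.
Take δ = min(2, ε/48). Then 0 < |z + 1| < δ gives both |z + 1| < 2 and |z + 1| < ε/48, so |(5z^3 + 5z^2 - 3z + 6) − 9| < ε.

δ = min(2, ε/48)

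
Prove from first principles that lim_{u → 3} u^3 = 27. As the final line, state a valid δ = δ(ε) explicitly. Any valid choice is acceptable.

Fix ε > 0. We seek δ > 0 with 0 < |u − 3| < δ ⇒ |u^3 − 27| < ε.
Factor: u^3 − 27 = (u − 3)(u^2 + 3u + 9), so |u^3 − 27| = |u − 3|·|u^2 + 3u + 9|.
Restrict δ ≤ 2. Then |u − 3| < 2 gives |u| < 5, so by the triangle inequality |u^2 + 3u + 9| ≤ 5^2 + 3·5 + 9 = 49.
Hence |u^3 − 27| ≤ 49|u − 3|, which is < ε once |u − 3| < ε/49.
Take δ = min(2, ε/49). If 0 < |u − 3| < δ then both bounds hold and |u^3 − 27| ≤ 49|u − 3| < 49·(ε/49) = ε.

δ = min(2, ε/49)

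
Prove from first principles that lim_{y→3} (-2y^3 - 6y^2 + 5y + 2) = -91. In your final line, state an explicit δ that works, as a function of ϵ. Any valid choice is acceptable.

Let ϵ > 0 be given. We want δ > 0 such that 0 < |y − 3| < δ implies |(-2y^3 - 6y^2 + 5y + 2) + 91| < ϵ.
(-2y^3 - 6y^2 + 5y + 2) + 91 = -2y^3 - 6y^2 + 5y + 93 = (y − 3)(-2y^2 - 12y - 31).
So |(-2y^3 - 6y^2 + 5y + 2) + 91| = |y − 3|·|-2y^2 - 12y - 31|.
Assume first that |y − 3| < 2, so |y| < 5. Then |-2y^2 - 12y - 31| ≤ 2·5^2 + 12·5 + 31 = 141.
Hence |(-2y^3 - 6y^2 + 5y + 2) + 91| ≤ 141|y − 3| < ϵ provided |y − 3| < ϵ/141.
Take δ = min(2, ϵ/141). Then 0 < |y − 3| < δ gives both |y − 3| < 2 and |y − 3| < ϵ/141, so |(-2y^3 - 6y^2 + 5y + 2) + 91| < ϵ.

δ = min(2, ϵ/141)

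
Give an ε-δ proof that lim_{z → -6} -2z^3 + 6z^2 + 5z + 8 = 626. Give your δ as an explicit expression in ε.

δ = min(1, ε/327)

Fix ε > 0. We want δ > 0 such that 0 < |z + 6| < δ implies |(-2z^3 + 6z^2 + 5z + 8) − 626| < ε.
(-2z^3 + 6z^2 + 5z + 8) − 626 = -2z^3 + 6z^2 + 5z - 618 = (z + 6)(-2z^2 + 18z - 103).
So |(-2z^3 + 6z^2 + 5z + 8) − 626| = |z + 6|·|-2z^2 + 18z - 103|.
Assume first that |z + 6| < 1, so |z| < 7. Then |-2z^2 + 18z - 103| ≤ 2·7^2 + 18·7 + 103 = 327.
Hence |(-2z^3 + 6z^2 + 5z + 8) − 626| ≤ 327|z + 6| < ε provided |z + 6| < ε/327.
Take δ = min(1, ε/327). Then 0 < |z + 6| < δ gives both |z + 6| < 1 and |z + 6| < ε/327, so |(-2z^3 + 6z^2 + 5z + 8) − 626| < ε.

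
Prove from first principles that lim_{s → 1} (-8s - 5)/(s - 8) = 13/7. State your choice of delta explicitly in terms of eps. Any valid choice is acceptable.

Let eps > 0. We want delta > 0 with 0 < |s − 1| < delta ⇒ |(-8s - 5)/(s - 8) − (13/7)| < eps.
Combining over a common denominator, (-8s - 5)/(s - 8) − (13/7) = [(-8s - 5)·(-7) − (-13)·(s - 8)] / [(-7)·(s - 8)] = 69(s − 1) / ((-7)(s - 8)).
So |(-8s - 5)/(s - 8) − (13/7)| = 69|s − 1| / (7·|s − 8|).
Require delta ≤ 7/2, so |s − 8| ≥ |-7| − |s − 1| > 7 − 7/2 = 7/2.
Hence |(-8s - 5)/(s - 8) − (13/7)| < 69|s − 1|/(7·(7/2)) = (138/49)|s − 1|, which is < eps once |s − 1| < (49/138)eps.
Take delta = min(7/2, (49/138)eps). Then 0 < |s − 1| < delta forces both bounds, so |(-8s - 5)/(s - 8) − (13/7)| < eps.

delta = min(7/2, (49/138)eps)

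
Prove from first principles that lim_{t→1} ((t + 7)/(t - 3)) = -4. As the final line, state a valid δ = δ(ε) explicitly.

Fix ε > 0. We want δ > 0 with 0 < |t − 1| < δ ⇒ |(t + 7)/(t - 3) + 4| < ε.
Combining over a common denominator, (t + 7)/(t - 3) + 4 = [(t + 7)·(-2) − 8·(t - 3)] / [(-2)·(t - 3)] = -10(t − 1) / ((-2)(t - 3)).
So |(t + 7)/(t - 3) + 4| = 10|t − 1| / (2·|t − 3|).
Require δ ≤ 1, so |t − 3| ≥ |-2| − |t − 1| > 2 − 1 = 1.
Hence |(t + 7)/(t - 3) + 4| < 10|t − 1|/(2·1) = 5|t − 1|, which is < ε once |t − 1| < (1/5)ε.
Take δ = min(1, (1/5)ε). Then 0 < |t − 1| < δ forces both bounds, so |(t + 7)/(t - 3) + 4| < ε.

δ = min(1, (1/5)ε)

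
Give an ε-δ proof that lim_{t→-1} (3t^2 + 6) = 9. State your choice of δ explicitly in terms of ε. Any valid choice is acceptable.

Let ε > 0. We want δ > 0 such that 0 < |t + 1| < δ implies |(3t^2 + 6) − 9| < ε.
(3t^2 + 6) − 9 = 3t^2 - 3 = (t + 1)(3t - 3).
So |(3t^2 + 6) − 9| = |t + 1|·|3t - 3|.
Require δ ≤ 1. Then |t + 1| < 1 gives |t| < 2, and by the triangle inequality |3t - 3| ≤ 3·2 + 3 = 9.
Hence |(3t^2 + 6) − 9| ≤ 9|t + 1| < ε provided |t + 1| < ε/9.
Choosing δ = min(1, ε/9) ensures both conditions, hence |(3t^2 + 6) − 9| < ε.

δ = min(1, ε/9)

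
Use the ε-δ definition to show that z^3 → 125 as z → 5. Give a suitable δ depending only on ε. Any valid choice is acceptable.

δ = min(1, ε/91)

Fix ε > 0. We seek δ > 0 with 0 < |z − 5| < δ ⇒ |z^3 − 125| < ε.
Factor: z^3 − 125 = (z − 5)(z^2 + 5z + 25), so |z^3 − 125| = |z − 5|·|z^2 + 5z + 25|.
Impose δ ≤ 1 so that |z| < 6; then |z^2 + 5z + 25| ≤ 91.
Hence |z^3 − 125| ≤ 91|z − 5|, which is < ε once |z − 5| < ε/91.
Take δ = min(1, ε/91). If 0 < |z − 5| < δ then both bounds hold and |z^3 − 125| ≤ 91|z − 5| < 91·(ε/91) = ε.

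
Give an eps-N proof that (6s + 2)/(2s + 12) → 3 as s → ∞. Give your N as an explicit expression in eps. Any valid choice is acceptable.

Let eps > 0. We seek N > 0 such that s > N implies |(6s + 2)/(2s + 12) − 3| < eps.
(6s + 2)/(2s + 12) − 3 = (2(6s + 2) − 6(2s + 12)) / (2(2s + 12)) = -68/(2(2s + 12)).
For s > 0 we have 2s + 12 > 2s, so |(6s + 2)/(2s + 12) − 3| = 68/(2(2s + 12)) < 68/(2·2s) = 17/s.
Thus |(6s + 2)/(2s + 12) − 3| < eps whenever s > 17/eps.
Take N = 17/eps. If s > N then |(6s + 2)/(2s + 12) − 3| < 17/s < eps.

N = 17/eps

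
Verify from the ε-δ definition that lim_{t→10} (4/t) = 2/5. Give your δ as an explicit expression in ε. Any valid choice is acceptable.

Let ε > 0 be given. We seek δ > 0 such that 0 < |t − 10| < δ implies |4/t − (2/5)| < ε.
|4/t − (2/5)| = 4·|10 − t|/(10·|t|) = 4|t − 10|/(10|t|).
Restrict δ ≤ 5. Then |t − 10| < 5 gives |t| > 5, so 10|t| > 50.
Then |4/t − (2/5)| < 4|t − 10|/50, which is < ε when |t − 10| < (25/2)ε.
Take δ = min(5, (25/2)ε). Then 0 < |t − 10| < δ gives both |t − 10| < 5 and |t − 10| < (25/2)ε, so |4/t − (2/5)| < ε.

δ = min(5, (25/2)ε)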